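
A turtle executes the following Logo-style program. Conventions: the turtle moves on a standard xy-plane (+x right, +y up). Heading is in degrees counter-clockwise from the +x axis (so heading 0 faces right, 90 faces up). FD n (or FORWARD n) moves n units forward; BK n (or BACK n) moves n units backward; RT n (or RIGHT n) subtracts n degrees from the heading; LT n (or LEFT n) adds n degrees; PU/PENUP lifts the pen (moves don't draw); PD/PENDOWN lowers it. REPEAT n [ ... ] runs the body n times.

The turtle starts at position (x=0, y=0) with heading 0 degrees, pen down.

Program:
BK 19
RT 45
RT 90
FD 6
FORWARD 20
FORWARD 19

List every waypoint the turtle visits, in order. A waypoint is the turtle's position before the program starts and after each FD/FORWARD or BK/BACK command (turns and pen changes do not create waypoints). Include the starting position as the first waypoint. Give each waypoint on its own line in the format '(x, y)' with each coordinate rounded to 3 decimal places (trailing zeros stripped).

Answer: (0, 0)
(-19, 0)
(-23.243, -4.243)
(-37.385, -18.385)
(-50.82, -31.82)

Derivation:
Executing turtle program step by step:
Start: pos=(0,0), heading=0, pen down
BK 19: (0,0) -> (-19,0) [heading=0, draw]
RT 45: heading 0 -> 315
RT 90: heading 315 -> 225
FD 6: (-19,0) -> (-23.243,-4.243) [heading=225, draw]
FD 20: (-23.243,-4.243) -> (-37.385,-18.385) [heading=225, draw]
FD 19: (-37.385,-18.385) -> (-50.82,-31.82) [heading=225, draw]
Final: pos=(-50.82,-31.82), heading=225, 4 segment(s) drawn
Waypoints (5 total):
(0, 0)
(-19, 0)
(-23.243, -4.243)
(-37.385, -18.385)
(-50.82, -31.82)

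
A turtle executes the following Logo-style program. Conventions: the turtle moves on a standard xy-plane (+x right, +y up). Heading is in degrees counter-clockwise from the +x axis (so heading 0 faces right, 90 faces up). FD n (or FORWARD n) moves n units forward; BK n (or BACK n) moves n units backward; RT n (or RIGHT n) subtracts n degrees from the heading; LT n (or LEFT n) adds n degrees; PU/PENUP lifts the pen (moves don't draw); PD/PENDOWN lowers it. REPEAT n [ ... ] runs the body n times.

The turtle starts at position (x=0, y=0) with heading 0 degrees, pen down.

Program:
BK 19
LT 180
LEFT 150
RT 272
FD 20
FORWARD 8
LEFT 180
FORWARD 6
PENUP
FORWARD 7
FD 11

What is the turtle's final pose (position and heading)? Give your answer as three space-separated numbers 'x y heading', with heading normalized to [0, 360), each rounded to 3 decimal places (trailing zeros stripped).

Answer: -16.88 3.392 238

Derivation:
Executing turtle program step by step:
Start: pos=(0,0), heading=0, pen down
BK 19: (0,0) -> (-19,0) [heading=0, draw]
LT 180: heading 0 -> 180
LT 150: heading 180 -> 330
RT 272: heading 330 -> 58
FD 20: (-19,0) -> (-8.402,16.961) [heading=58, draw]
FD 8: (-8.402,16.961) -> (-4.162,23.745) [heading=58, draw]
LT 180: heading 58 -> 238
FD 6: (-4.162,23.745) -> (-7.342,18.657) [heading=238, draw]
PU: pen up
FD 7: (-7.342,18.657) -> (-11.051,12.721) [heading=238, move]
FD 11: (-11.051,12.721) -> (-16.88,3.392) [heading=238, move]
Final: pos=(-16.88,3.392), heading=238, 4 segment(s) drawn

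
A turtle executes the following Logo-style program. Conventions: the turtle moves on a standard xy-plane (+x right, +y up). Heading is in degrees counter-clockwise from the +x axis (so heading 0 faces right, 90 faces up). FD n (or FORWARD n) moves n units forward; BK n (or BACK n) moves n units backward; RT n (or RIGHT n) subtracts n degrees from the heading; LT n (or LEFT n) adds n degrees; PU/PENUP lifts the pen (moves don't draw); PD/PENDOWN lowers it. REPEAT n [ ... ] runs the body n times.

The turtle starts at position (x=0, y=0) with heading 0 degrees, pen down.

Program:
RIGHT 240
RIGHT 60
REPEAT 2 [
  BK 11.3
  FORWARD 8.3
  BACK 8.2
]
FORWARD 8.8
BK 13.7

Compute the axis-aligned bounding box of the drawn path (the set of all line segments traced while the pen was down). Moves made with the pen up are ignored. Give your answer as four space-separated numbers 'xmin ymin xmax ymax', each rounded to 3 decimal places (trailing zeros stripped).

Answer: -13.65 -23.642 0 0

Derivation:
Executing turtle program step by step:
Start: pos=(0,0), heading=0, pen down
RT 240: heading 0 -> 120
RT 60: heading 120 -> 60
REPEAT 2 [
  -- iteration 1/2 --
  BK 11.3: (0,0) -> (-5.65,-9.786) [heading=60, draw]
  FD 8.3: (-5.65,-9.786) -> (-1.5,-2.598) [heading=60, draw]
  BK 8.2: (-1.5,-2.598) -> (-5.6,-9.699) [heading=60, draw]
  -- iteration 2/2 --
  BK 11.3: (-5.6,-9.699) -> (-11.25,-19.486) [heading=60, draw]
  FD 8.3: (-11.25,-19.486) -> (-7.1,-12.298) [heading=60, draw]
  BK 8.2: (-7.1,-12.298) -> (-11.2,-19.399) [heading=60, draw]
]
FD 8.8: (-11.2,-19.399) -> (-6.8,-11.778) [heading=60, draw]
BK 13.7: (-6.8,-11.778) -> (-13.65,-23.642) [heading=60, draw]
Final: pos=(-13.65,-23.642), heading=60, 8 segment(s) drawn

Segment endpoints: x in {-13.65, -11.25, -11.2, -7.1, -6.8, -5.65, -5.6, -1.5, 0}, y in {-23.642, -19.486, -19.399, -12.298, -11.778, -9.786, -9.699, -2.598, 0}
xmin=-13.65, ymin=-23.642, xmax=0, ymax=0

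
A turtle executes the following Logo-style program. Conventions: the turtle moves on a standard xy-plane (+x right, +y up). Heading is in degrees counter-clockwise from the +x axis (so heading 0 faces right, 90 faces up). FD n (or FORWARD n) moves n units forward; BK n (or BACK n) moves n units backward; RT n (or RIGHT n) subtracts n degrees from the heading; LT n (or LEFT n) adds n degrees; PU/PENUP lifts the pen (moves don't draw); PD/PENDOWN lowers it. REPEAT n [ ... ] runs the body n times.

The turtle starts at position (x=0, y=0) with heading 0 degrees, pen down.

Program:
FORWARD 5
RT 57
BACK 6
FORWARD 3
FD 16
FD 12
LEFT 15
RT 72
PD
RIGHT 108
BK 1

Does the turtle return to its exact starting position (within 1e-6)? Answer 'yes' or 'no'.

Answer: no

Derivation:
Executing turtle program step by step:
Start: pos=(0,0), heading=0, pen down
FD 5: (0,0) -> (5,0) [heading=0, draw]
RT 57: heading 0 -> 303
BK 6: (5,0) -> (1.732,5.032) [heading=303, draw]
FD 3: (1.732,5.032) -> (3.366,2.516) [heading=303, draw]
FD 16: (3.366,2.516) -> (12.08,-10.903) [heading=303, draw]
FD 12: (12.08,-10.903) -> (18.616,-20.967) [heading=303, draw]
LT 15: heading 303 -> 318
RT 72: heading 318 -> 246
PD: pen down
RT 108: heading 246 -> 138
BK 1: (18.616,-20.967) -> (19.359,-21.636) [heading=138, draw]
Final: pos=(19.359,-21.636), heading=138, 6 segment(s) drawn

Start position: (0, 0)
Final position: (19.359, -21.636)
Distance = 29.033; >= 1e-6 -> NOT closed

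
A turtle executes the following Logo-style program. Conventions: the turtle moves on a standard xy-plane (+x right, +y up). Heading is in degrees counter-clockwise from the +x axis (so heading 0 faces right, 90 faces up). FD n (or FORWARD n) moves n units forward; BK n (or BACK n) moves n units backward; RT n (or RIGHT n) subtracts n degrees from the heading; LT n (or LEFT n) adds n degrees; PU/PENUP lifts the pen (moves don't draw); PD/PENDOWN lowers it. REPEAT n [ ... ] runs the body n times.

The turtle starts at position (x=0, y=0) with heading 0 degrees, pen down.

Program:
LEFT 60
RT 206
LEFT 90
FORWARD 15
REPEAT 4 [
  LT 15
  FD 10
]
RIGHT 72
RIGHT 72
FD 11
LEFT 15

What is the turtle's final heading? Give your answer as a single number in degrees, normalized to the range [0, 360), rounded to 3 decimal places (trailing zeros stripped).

Answer: 235

Derivation:
Executing turtle program step by step:
Start: pos=(0,0), heading=0, pen down
LT 60: heading 0 -> 60
RT 206: heading 60 -> 214
LT 90: heading 214 -> 304
FD 15: (0,0) -> (8.388,-12.436) [heading=304, draw]
REPEAT 4 [
  -- iteration 1/4 --
  LT 15: heading 304 -> 319
  FD 10: (8.388,-12.436) -> (15.935,-18.996) [heading=319, draw]
  -- iteration 2/4 --
  LT 15: heading 319 -> 334
  FD 10: (15.935,-18.996) -> (24.923,-23.38) [heading=334, draw]
  -- iteration 3/4 --
  LT 15: heading 334 -> 349
  FD 10: (24.923,-23.38) -> (34.739,-25.288) [heading=349, draw]
  -- iteration 4/4 --
  LT 15: heading 349 -> 4
  FD 10: (34.739,-25.288) -> (44.715,-24.59) [heading=4, draw]
]
RT 72: heading 4 -> 292
RT 72: heading 292 -> 220
FD 11: (44.715,-24.59) -> (36.288,-31.661) [heading=220, draw]
LT 15: heading 220 -> 235
Final: pos=(36.288,-31.661), heading=235, 6 segment(s) drawn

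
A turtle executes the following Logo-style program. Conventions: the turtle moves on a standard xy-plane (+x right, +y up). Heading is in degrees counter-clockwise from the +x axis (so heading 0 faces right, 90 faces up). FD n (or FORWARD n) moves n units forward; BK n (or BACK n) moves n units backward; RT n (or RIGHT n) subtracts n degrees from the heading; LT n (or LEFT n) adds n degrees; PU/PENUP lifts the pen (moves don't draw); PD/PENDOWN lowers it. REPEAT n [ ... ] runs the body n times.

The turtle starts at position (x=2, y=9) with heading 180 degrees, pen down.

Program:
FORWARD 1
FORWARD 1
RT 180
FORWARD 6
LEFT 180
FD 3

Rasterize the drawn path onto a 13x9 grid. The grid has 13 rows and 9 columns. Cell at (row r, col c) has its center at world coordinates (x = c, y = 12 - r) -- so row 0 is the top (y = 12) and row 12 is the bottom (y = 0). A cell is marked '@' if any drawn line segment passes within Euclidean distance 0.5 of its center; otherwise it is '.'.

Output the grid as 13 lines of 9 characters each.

Segment 0: (2,9) -> (1,9)
Segment 1: (1,9) -> (0,9)
Segment 2: (0,9) -> (6,9)
Segment 3: (6,9) -> (3,9)

Answer: .........
.........
.........
@@@@@@@..
.........
.........
.........
.........
.........
.........
.........
.........
.........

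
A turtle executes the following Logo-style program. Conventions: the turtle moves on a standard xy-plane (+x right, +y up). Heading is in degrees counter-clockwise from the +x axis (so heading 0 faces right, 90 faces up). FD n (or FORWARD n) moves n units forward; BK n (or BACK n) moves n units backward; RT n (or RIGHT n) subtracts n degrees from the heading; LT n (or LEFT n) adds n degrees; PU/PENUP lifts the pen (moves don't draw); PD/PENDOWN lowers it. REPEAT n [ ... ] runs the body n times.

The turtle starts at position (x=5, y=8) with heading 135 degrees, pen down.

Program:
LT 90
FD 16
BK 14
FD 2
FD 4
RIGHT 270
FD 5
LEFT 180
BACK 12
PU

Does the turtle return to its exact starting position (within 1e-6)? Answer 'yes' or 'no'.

Executing turtle program step by step:
Start: pos=(5,8), heading=135, pen down
LT 90: heading 135 -> 225
FD 16: (5,8) -> (-6.314,-3.314) [heading=225, draw]
BK 14: (-6.314,-3.314) -> (3.586,6.586) [heading=225, draw]
FD 2: (3.586,6.586) -> (2.172,5.172) [heading=225, draw]
FD 4: (2.172,5.172) -> (-0.657,2.343) [heading=225, draw]
RT 270: heading 225 -> 315
FD 5: (-0.657,2.343) -> (2.879,-1.192) [heading=315, draw]
LT 180: heading 315 -> 135
BK 12: (2.879,-1.192) -> (11.364,-9.678) [heading=135, draw]
PU: pen up
Final: pos=(11.364,-9.678), heading=135, 6 segment(s) drawn

Start position: (5, 8)
Final position: (11.364, -9.678)
Distance = 18.788; >= 1e-6 -> NOT closed

Answer: no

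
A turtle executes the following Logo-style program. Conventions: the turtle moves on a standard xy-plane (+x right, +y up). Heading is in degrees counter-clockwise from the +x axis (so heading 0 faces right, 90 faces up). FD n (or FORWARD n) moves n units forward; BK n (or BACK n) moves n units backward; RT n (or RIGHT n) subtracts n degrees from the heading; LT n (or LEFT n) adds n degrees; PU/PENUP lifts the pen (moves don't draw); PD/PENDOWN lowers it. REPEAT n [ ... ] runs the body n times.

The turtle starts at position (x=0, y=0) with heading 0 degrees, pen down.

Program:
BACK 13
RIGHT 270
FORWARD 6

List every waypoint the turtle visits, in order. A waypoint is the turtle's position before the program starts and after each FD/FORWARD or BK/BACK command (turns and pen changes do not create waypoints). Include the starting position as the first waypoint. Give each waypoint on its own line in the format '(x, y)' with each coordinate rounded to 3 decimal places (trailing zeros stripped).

Answer: (0, 0)
(-13, 0)
(-13, 6)

Derivation:
Executing turtle program step by step:
Start: pos=(0,0), heading=0, pen down
BK 13: (0,0) -> (-13,0) [heading=0, draw]
RT 270: heading 0 -> 90
FD 6: (-13,0) -> (-13,6) [heading=90, draw]
Final: pos=(-13,6), heading=90, 2 segment(s) drawn
Waypoints (3 total):
(0, 0)
(-13, 0)
(-13, 6)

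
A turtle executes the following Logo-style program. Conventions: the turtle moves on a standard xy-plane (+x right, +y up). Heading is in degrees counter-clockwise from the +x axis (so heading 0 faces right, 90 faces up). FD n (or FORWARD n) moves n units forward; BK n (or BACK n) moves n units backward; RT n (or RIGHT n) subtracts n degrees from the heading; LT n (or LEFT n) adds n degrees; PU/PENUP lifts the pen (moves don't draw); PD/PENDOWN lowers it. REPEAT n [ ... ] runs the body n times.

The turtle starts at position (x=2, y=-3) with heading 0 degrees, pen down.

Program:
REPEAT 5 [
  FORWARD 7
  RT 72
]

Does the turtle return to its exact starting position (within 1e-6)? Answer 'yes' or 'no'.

Answer: yes

Derivation:
Executing turtle program step by step:
Start: pos=(2,-3), heading=0, pen down
REPEAT 5 [
  -- iteration 1/5 --
  FD 7: (2,-3) -> (9,-3) [heading=0, draw]
  RT 72: heading 0 -> 288
  -- iteration 2/5 --
  FD 7: (9,-3) -> (11.163,-9.657) [heading=288, draw]
  RT 72: heading 288 -> 216
  -- iteration 3/5 --
  FD 7: (11.163,-9.657) -> (5.5,-13.772) [heading=216, draw]
  RT 72: heading 216 -> 144
  -- iteration 4/5 --
  FD 7: (5.5,-13.772) -> (-0.163,-9.657) [heading=144, draw]
  RT 72: heading 144 -> 72
  -- iteration 5/5 --
  FD 7: (-0.163,-9.657) -> (2,-3) [heading=72, draw]
  RT 72: heading 72 -> 0
]
Final: pos=(2,-3), heading=0, 5 segment(s) drawn

Start position: (2, -3)
Final position: (2, -3)
Distance = 0; < 1e-6 -> CLOSED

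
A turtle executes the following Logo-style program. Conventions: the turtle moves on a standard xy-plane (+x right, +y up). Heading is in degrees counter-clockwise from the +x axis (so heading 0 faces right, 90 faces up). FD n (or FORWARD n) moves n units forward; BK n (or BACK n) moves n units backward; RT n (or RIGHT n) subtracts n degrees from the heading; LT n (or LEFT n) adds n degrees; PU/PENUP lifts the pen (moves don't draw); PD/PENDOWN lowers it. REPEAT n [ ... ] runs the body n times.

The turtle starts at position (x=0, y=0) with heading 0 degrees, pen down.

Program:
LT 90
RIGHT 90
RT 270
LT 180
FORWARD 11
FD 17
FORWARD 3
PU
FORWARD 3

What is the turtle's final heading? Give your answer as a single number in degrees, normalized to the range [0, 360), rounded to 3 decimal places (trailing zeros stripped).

Answer: 270

Derivation:
Executing turtle program step by step:
Start: pos=(0,0), heading=0, pen down
LT 90: heading 0 -> 90
RT 90: heading 90 -> 0
RT 270: heading 0 -> 90
LT 180: heading 90 -> 270
FD 11: (0,0) -> (0,-11) [heading=270, draw]
FD 17: (0,-11) -> (0,-28) [heading=270, draw]
FD 3: (0,-28) -> (0,-31) [heading=270, draw]
PU: pen up
FD 3: (0,-31) -> (0,-34) [heading=270, move]
Final: pos=(0,-34), heading=270, 3 segment(s) drawn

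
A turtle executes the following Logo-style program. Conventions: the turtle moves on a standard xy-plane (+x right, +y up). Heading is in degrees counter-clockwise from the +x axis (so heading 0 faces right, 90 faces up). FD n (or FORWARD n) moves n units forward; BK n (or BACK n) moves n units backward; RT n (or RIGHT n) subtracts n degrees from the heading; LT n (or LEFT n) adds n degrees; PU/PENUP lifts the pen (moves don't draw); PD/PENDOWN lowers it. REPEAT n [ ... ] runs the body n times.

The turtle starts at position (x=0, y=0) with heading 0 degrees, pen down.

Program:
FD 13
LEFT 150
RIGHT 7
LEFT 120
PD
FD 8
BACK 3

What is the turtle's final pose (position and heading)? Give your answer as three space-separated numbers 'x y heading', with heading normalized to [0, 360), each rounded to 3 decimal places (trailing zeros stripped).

Answer: 12.391 -4.963 263

Derivation:
Executing turtle program step by step:
Start: pos=(0,0), heading=0, pen down
FD 13: (0,0) -> (13,0) [heading=0, draw]
LT 150: heading 0 -> 150
RT 7: heading 150 -> 143
LT 120: heading 143 -> 263
PD: pen down
FD 8: (13,0) -> (12.025,-7.94) [heading=263, draw]
BK 3: (12.025,-7.94) -> (12.391,-4.963) [heading=263, draw]
Final: pos=(12.391,-4.963), heading=263, 3 segment(s) drawn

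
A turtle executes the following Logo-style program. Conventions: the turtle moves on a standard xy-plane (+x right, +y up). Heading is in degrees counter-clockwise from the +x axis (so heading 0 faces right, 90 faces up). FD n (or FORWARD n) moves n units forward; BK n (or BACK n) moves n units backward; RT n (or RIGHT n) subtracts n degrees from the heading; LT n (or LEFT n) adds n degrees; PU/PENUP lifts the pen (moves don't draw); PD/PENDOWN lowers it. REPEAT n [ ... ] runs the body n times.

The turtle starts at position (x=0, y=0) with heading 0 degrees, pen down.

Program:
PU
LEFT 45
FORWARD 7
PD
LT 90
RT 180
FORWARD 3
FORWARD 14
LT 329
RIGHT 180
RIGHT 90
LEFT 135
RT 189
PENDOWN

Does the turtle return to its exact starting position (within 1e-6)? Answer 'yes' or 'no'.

Executing turtle program step by step:
Start: pos=(0,0), heading=0, pen down
PU: pen up
LT 45: heading 0 -> 45
FD 7: (0,0) -> (4.95,4.95) [heading=45, move]
PD: pen down
LT 90: heading 45 -> 135
RT 180: heading 135 -> 315
FD 3: (4.95,4.95) -> (7.071,2.828) [heading=315, draw]
FD 14: (7.071,2.828) -> (16.971,-7.071) [heading=315, draw]
LT 329: heading 315 -> 284
RT 180: heading 284 -> 104
RT 90: heading 104 -> 14
LT 135: heading 14 -> 149
RT 189: heading 149 -> 320
PD: pen down
Final: pos=(16.971,-7.071), heading=320, 2 segment(s) drawn

Start position: (0, 0)
Final position: (16.971, -7.071)
Distance = 18.385; >= 1e-6 -> NOT closed

Answer: no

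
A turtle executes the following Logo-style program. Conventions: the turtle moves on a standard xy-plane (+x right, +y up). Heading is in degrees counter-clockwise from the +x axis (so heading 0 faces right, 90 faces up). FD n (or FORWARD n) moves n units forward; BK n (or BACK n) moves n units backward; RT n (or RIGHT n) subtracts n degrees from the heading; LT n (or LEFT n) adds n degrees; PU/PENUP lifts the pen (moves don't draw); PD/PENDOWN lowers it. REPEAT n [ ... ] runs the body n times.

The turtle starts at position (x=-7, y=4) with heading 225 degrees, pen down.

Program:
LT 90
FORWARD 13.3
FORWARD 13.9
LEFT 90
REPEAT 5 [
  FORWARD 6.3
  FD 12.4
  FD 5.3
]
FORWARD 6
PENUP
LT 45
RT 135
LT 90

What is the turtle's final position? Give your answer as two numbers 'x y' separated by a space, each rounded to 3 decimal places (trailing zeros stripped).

Answer: 101.329 73.862

Derivation:
Executing turtle program step by step:
Start: pos=(-7,4), heading=225, pen down
LT 90: heading 225 -> 315
FD 13.3: (-7,4) -> (2.405,-5.405) [heading=315, draw]
FD 13.9: (2.405,-5.405) -> (12.233,-15.233) [heading=315, draw]
LT 90: heading 315 -> 45
REPEAT 5 [
  -- iteration 1/5 --
  FD 6.3: (12.233,-15.233) -> (16.688,-10.779) [heading=45, draw]
  FD 12.4: (16.688,-10.779) -> (25.456,-2.01) [heading=45, draw]
  FD 5.3: (25.456,-2.01) -> (29.204,1.737) [heading=45, draw]
  -- iteration 2/5 --
  FD 6.3: (29.204,1.737) -> (33.659,6.192) [heading=45, draw]
  FD 12.4: (33.659,6.192) -> (42.427,14.96) [heading=45, draw]
  FD 5.3: (42.427,14.96) -> (46.174,18.708) [heading=45, draw]
  -- iteration 3/5 --
  FD 6.3: (46.174,18.708) -> (50.629,23.163) [heading=45, draw]
  FD 12.4: (50.629,23.163) -> (59.397,31.931) [heading=45, draw]
  FD 5.3: (59.397,31.931) -> (63.145,35.678) [heading=45, draw]
  -- iteration 4/5 --
  FD 6.3: (63.145,35.678) -> (67.6,40.133) [heading=45, draw]
  FD 12.4: (67.6,40.133) -> (76.368,48.901) [heading=45, draw]
  FD 5.3: (76.368,48.901) -> (80.116,52.649) [heading=45, draw]
  -- iteration 5/5 --
  FD 6.3: (80.116,52.649) -> (84.57,57.104) [heading=45, draw]
  FD 12.4: (84.57,57.104) -> (93.338,65.872) [heading=45, draw]
  FD 5.3: (93.338,65.872) -> (97.086,69.62) [heading=45, draw]
]
FD 6: (97.086,69.62) -> (101.329,73.862) [heading=45, draw]
PU: pen up
LT 45: heading 45 -> 90
RT 135: heading 90 -> 315
LT 90: heading 315 -> 45
Final: pos=(101.329,73.862), heading=45, 18 segment(s) drawn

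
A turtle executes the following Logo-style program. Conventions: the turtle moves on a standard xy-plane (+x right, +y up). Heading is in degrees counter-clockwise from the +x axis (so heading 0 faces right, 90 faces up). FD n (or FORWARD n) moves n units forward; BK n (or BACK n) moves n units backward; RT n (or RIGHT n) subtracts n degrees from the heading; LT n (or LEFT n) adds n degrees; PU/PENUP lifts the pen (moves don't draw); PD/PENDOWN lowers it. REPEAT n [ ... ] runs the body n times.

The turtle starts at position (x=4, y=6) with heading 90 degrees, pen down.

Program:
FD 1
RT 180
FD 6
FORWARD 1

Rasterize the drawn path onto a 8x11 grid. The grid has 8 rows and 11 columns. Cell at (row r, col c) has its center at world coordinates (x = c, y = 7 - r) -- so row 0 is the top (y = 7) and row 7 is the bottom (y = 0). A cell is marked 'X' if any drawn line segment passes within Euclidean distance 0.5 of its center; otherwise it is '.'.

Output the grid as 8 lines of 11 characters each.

Answer: ....X......
....X......
....X......
....X......
....X......
....X......
....X......
....X......

Derivation:
Segment 0: (4,6) -> (4,7)
Segment 1: (4,7) -> (4,1)
Segment 2: (4,1) -> (4,0)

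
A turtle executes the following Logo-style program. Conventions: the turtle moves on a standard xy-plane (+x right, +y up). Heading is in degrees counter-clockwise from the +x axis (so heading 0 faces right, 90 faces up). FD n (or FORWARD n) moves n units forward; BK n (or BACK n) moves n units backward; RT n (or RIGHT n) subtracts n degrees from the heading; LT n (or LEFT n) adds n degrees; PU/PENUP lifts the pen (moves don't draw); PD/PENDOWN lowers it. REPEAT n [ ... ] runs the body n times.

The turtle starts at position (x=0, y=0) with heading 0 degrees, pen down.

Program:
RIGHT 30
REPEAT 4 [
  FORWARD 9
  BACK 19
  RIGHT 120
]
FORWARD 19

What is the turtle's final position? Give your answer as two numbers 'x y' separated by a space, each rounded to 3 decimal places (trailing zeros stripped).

Executing turtle program step by step:
Start: pos=(0,0), heading=0, pen down
RT 30: heading 0 -> 330
REPEAT 4 [
  -- iteration 1/4 --
  FD 9: (0,0) -> (7.794,-4.5) [heading=330, draw]
  BK 19: (7.794,-4.5) -> (-8.66,5) [heading=330, draw]
  RT 120: heading 330 -> 210
  -- iteration 2/4 --
  FD 9: (-8.66,5) -> (-16.454,0.5) [heading=210, draw]
  BK 19: (-16.454,0.5) -> (0,10) [heading=210, draw]
  RT 120: heading 210 -> 90
  -- iteration 3/4 --
  FD 9: (0,10) -> (0,19) [heading=90, draw]
  BK 19: (0,19) -> (0,0) [heading=90, draw]
  RT 120: heading 90 -> 330
  -- iteration 4/4 --
  FD 9: (0,0) -> (7.794,-4.5) [heading=330, draw]
  BK 19: (7.794,-4.5) -> (-8.66,5) [heading=330, draw]
  RT 120: heading 330 -> 210
]
FD 19: (-8.66,5) -> (-25.115,-4.5) [heading=210, draw]
Final: pos=(-25.115,-4.5), heading=210, 9 segment(s) drawn

Answer: -25.115 -4.5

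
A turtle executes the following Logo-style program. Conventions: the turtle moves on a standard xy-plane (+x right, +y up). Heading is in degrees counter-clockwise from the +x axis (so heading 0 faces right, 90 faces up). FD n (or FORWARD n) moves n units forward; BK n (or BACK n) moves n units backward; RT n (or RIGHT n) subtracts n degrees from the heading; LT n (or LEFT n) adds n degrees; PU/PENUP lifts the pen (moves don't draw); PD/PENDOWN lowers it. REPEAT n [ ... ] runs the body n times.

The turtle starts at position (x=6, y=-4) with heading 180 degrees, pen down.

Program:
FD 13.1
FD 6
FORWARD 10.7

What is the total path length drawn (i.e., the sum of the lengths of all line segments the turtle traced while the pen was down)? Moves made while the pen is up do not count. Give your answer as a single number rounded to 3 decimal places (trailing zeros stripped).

Executing turtle program step by step:
Start: pos=(6,-4), heading=180, pen down
FD 13.1: (6,-4) -> (-7.1,-4) [heading=180, draw]
FD 6: (-7.1,-4) -> (-13.1,-4) [heading=180, draw]
FD 10.7: (-13.1,-4) -> (-23.8,-4) [heading=180, draw]
Final: pos=(-23.8,-4), heading=180, 3 segment(s) drawn

Segment lengths:
  seg 1: (6,-4) -> (-7.1,-4), length = 13.1
  seg 2: (-7.1,-4) -> (-13.1,-4), length = 6
  seg 3: (-13.1,-4) -> (-23.8,-4), length = 10.7
Total = 29.8

Answer: 29.8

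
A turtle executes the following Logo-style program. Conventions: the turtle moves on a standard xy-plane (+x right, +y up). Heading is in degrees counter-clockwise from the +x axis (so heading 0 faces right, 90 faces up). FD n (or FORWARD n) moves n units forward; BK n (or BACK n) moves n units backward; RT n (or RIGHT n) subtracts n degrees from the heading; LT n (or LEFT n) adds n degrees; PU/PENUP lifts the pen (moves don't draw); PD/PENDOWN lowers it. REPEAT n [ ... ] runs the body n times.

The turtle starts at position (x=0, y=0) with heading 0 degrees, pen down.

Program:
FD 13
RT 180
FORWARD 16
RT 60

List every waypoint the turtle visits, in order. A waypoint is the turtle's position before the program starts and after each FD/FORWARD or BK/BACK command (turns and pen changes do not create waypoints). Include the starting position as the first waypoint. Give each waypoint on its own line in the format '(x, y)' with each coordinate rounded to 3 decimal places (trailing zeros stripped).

Executing turtle program step by step:
Start: pos=(0,0), heading=0, pen down
FD 13: (0,0) -> (13,0) [heading=0, draw]
RT 180: heading 0 -> 180
FD 16: (13,0) -> (-3,0) [heading=180, draw]
RT 60: heading 180 -> 120
Final: pos=(-3,0), heading=120, 2 segment(s) drawn
Waypoints (3 total):
(0, 0)
(13, 0)
(-3, 0)

Answer: (0, 0)
(13, 0)
(-3, 0)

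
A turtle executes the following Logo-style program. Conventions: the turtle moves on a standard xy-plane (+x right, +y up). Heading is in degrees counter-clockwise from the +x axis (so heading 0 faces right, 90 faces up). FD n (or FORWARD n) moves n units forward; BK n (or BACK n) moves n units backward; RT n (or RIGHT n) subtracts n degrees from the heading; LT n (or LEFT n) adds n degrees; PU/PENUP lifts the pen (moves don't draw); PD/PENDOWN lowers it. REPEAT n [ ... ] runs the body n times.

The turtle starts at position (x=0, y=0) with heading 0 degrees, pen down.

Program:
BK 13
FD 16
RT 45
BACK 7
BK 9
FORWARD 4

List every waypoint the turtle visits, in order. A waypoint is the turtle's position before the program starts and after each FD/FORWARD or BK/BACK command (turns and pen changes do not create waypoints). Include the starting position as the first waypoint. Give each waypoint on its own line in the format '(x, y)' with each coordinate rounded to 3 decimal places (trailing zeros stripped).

Executing turtle program step by step:
Start: pos=(0,0), heading=0, pen down
BK 13: (0,0) -> (-13,0) [heading=0, draw]
FD 16: (-13,0) -> (3,0) [heading=0, draw]
RT 45: heading 0 -> 315
BK 7: (3,0) -> (-1.95,4.95) [heading=315, draw]
BK 9: (-1.95,4.95) -> (-8.314,11.314) [heading=315, draw]
FD 4: (-8.314,11.314) -> (-5.485,8.485) [heading=315, draw]
Final: pos=(-5.485,8.485), heading=315, 5 segment(s) drawn
Waypoints (6 total):
(0, 0)
(-13, 0)
(3, 0)
(-1.95, 4.95)
(-8.314, 11.314)
(-5.485, 8.485)

Answer: (0, 0)
(-13, 0)
(3, 0)
(-1.95, 4.95)
(-8.314, 11.314)
(-5.485, 8.485)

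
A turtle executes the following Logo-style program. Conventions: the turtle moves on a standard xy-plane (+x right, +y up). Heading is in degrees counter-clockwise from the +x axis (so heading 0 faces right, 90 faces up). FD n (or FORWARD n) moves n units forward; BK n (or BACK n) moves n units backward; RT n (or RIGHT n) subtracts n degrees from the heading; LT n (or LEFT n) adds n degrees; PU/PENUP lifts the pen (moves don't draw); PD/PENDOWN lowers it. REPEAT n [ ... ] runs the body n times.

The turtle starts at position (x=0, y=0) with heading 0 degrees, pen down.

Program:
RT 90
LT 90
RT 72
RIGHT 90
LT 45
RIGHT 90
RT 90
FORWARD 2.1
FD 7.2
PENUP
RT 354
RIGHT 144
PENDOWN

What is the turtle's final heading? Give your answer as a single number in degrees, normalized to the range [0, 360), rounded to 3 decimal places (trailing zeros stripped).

Executing turtle program step by step:
Start: pos=(0,0), heading=0, pen down
RT 90: heading 0 -> 270
LT 90: heading 270 -> 0
RT 72: heading 0 -> 288
RT 90: heading 288 -> 198
LT 45: heading 198 -> 243
RT 90: heading 243 -> 153
RT 90: heading 153 -> 63
FD 2.1: (0,0) -> (0.953,1.871) [heading=63, draw]
FD 7.2: (0.953,1.871) -> (4.222,8.286) [heading=63, draw]
PU: pen up
RT 354: heading 63 -> 69
RT 144: heading 69 -> 285
PD: pen down
Final: pos=(4.222,8.286), heading=285, 2 segment(s) drawn

Answer: 285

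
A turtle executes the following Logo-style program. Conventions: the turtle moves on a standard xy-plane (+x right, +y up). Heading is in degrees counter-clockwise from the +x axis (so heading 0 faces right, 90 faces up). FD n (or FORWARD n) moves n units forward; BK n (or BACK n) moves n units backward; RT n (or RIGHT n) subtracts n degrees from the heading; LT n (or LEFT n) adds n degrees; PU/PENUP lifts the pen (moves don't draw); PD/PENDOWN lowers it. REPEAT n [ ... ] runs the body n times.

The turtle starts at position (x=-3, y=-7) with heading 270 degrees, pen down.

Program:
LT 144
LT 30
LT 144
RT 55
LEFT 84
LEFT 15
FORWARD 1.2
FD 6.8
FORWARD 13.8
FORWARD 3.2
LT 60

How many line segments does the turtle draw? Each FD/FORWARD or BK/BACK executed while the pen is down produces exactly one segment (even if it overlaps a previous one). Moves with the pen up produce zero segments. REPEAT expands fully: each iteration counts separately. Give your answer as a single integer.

Answer: 4

Derivation:
Executing turtle program step by step:
Start: pos=(-3,-7), heading=270, pen down
LT 144: heading 270 -> 54
LT 30: heading 54 -> 84
LT 144: heading 84 -> 228
RT 55: heading 228 -> 173
LT 84: heading 173 -> 257
LT 15: heading 257 -> 272
FD 1.2: (-3,-7) -> (-2.958,-8.199) [heading=272, draw]
FD 6.8: (-2.958,-8.199) -> (-2.721,-14.995) [heading=272, draw]
FD 13.8: (-2.721,-14.995) -> (-2.239,-28.787) [heading=272, draw]
FD 3.2: (-2.239,-28.787) -> (-2.128,-31.985) [heading=272, draw]
LT 60: heading 272 -> 332
Final: pos=(-2.128,-31.985), heading=332, 4 segment(s) drawn
Segments drawn: 4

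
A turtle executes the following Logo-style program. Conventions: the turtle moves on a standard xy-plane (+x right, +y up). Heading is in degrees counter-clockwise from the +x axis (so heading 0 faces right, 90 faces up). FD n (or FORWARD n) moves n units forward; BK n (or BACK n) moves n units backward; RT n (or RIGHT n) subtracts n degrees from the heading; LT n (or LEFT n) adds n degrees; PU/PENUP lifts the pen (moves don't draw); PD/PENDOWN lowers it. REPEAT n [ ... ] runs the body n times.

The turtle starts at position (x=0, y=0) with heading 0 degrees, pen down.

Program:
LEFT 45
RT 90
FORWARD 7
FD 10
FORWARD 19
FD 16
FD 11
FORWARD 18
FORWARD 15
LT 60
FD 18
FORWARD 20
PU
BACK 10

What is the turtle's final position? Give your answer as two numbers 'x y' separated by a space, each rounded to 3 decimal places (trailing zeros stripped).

Executing turtle program step by step:
Start: pos=(0,0), heading=0, pen down
LT 45: heading 0 -> 45
RT 90: heading 45 -> 315
FD 7: (0,0) -> (4.95,-4.95) [heading=315, draw]
FD 10: (4.95,-4.95) -> (12.021,-12.021) [heading=315, draw]
FD 19: (12.021,-12.021) -> (25.456,-25.456) [heading=315, draw]
FD 16: (25.456,-25.456) -> (36.77,-36.77) [heading=315, draw]
FD 11: (36.77,-36.77) -> (44.548,-44.548) [heading=315, draw]
FD 18: (44.548,-44.548) -> (57.276,-57.276) [heading=315, draw]
FD 15: (57.276,-57.276) -> (67.882,-67.882) [heading=315, draw]
LT 60: heading 315 -> 15
FD 18: (67.882,-67.882) -> (85.269,-63.224) [heading=15, draw]
FD 20: (85.269,-63.224) -> (104.587,-58.047) [heading=15, draw]
PU: pen up
BK 10: (104.587,-58.047) -> (94.928,-60.635) [heading=15, move]
Final: pos=(94.928,-60.635), heading=15, 9 segment(s) drawn

Answer: 94.928 -60.635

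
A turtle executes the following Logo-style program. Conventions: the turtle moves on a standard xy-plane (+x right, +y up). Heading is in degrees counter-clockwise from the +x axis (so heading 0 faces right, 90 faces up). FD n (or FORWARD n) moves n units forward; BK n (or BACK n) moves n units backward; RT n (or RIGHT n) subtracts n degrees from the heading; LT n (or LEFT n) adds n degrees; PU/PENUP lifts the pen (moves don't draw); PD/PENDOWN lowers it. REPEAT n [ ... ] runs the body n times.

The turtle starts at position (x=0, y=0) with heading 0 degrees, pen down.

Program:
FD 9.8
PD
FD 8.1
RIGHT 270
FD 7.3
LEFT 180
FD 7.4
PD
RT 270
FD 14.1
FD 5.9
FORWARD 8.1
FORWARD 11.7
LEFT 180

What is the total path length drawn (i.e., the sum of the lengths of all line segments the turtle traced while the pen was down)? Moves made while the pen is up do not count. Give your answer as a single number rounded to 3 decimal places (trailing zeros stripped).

Answer: 72.4

Derivation:
Executing turtle program step by step:
Start: pos=(0,0), heading=0, pen down
FD 9.8: (0,0) -> (9.8,0) [heading=0, draw]
PD: pen down
FD 8.1: (9.8,0) -> (17.9,0) [heading=0, draw]
RT 270: heading 0 -> 90
FD 7.3: (17.9,0) -> (17.9,7.3) [heading=90, draw]
LT 180: heading 90 -> 270
FD 7.4: (17.9,7.3) -> (17.9,-0.1) [heading=270, draw]
PD: pen down
RT 270: heading 270 -> 0
FD 14.1: (17.9,-0.1) -> (32,-0.1) [heading=0, draw]
FD 5.9: (32,-0.1) -> (37.9,-0.1) [heading=0, draw]
FD 8.1: (37.9,-0.1) -> (46,-0.1) [heading=0, draw]
FD 11.7: (46,-0.1) -> (57.7,-0.1) [heading=0, draw]
LT 180: heading 0 -> 180
Final: pos=(57.7,-0.1), heading=180, 8 segment(s) drawn

Segment lengths:
  seg 1: (0,0) -> (9.8,0), length = 9.8
  seg 2: (9.8,0) -> (17.9,0), length = 8.1
  seg 3: (17.9,0) -> (17.9,7.3), length = 7.3
  seg 4: (17.9,7.3) -> (17.9,-0.1), length = 7.4
  seg 5: (17.9,-0.1) -> (32,-0.1), length = 14.1
  seg 6: (32,-0.1) -> (37.9,-0.1), length = 5.9
  seg 7: (37.9,-0.1) -> (46,-0.1), length = 8.1
  seg 8: (46,-0.1) -> (57.7,-0.1), length = 11.7
Total = 72.4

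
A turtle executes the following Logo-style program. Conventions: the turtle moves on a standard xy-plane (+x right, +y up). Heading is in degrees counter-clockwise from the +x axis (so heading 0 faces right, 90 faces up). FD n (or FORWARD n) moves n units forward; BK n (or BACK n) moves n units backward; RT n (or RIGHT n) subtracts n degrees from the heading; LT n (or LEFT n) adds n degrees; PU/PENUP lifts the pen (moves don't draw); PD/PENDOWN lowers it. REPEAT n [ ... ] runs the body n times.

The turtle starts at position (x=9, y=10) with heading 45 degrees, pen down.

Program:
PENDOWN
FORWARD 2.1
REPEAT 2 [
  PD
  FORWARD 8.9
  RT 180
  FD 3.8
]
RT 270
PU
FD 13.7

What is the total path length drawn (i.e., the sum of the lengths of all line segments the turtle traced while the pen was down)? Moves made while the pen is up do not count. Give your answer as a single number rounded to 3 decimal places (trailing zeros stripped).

Executing turtle program step by step:
Start: pos=(9,10), heading=45, pen down
PD: pen down
FD 2.1: (9,10) -> (10.485,11.485) [heading=45, draw]
REPEAT 2 [
  -- iteration 1/2 --
  PD: pen down
  FD 8.9: (10.485,11.485) -> (16.778,17.778) [heading=45, draw]
  RT 180: heading 45 -> 225
  FD 3.8: (16.778,17.778) -> (14.091,15.091) [heading=225, draw]
  -- iteration 2/2 --
  PD: pen down
  FD 8.9: (14.091,15.091) -> (7.798,8.798) [heading=225, draw]
  RT 180: heading 225 -> 45
  FD 3.8: (7.798,8.798) -> (10.485,11.485) [heading=45, draw]
]
RT 270: heading 45 -> 135
PU: pen up
FD 13.7: (10.485,11.485) -> (0.798,21.172) [heading=135, move]
Final: pos=(0.798,21.172), heading=135, 5 segment(s) drawn

Segment lengths:
  seg 1: (9,10) -> (10.485,11.485), length = 2.1
  seg 2: (10.485,11.485) -> (16.778,17.778), length = 8.9
  seg 3: (16.778,17.778) -> (14.091,15.091), length = 3.8
  seg 4: (14.091,15.091) -> (7.798,8.798), length = 8.9
  seg 5: (7.798,8.798) -> (10.485,11.485), length = 3.8
Total = 27.5

Answer: 27.5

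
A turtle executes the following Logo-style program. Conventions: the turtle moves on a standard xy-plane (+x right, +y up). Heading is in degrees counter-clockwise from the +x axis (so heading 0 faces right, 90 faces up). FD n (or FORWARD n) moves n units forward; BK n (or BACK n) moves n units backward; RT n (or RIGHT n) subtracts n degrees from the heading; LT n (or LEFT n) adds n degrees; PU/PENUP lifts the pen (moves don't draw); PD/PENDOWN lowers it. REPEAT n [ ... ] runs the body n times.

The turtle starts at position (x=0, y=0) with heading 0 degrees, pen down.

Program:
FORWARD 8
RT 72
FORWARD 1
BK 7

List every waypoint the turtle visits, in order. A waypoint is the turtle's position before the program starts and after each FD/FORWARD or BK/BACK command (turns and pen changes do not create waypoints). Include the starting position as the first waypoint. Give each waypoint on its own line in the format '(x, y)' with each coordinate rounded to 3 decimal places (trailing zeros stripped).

Answer: (0, 0)
(8, 0)
(8.309, -0.951)
(6.146, 5.706)

Derivation:
Executing turtle program step by step:
Start: pos=(0,0), heading=0, pen down
FD 8: (0,0) -> (8,0) [heading=0, draw]
RT 72: heading 0 -> 288
FD 1: (8,0) -> (8.309,-0.951) [heading=288, draw]
BK 7: (8.309,-0.951) -> (6.146,5.706) [heading=288, draw]
Final: pos=(6.146,5.706), heading=288, 3 segment(s) drawn
Waypoints (4 total):
(0, 0)
(8, 0)
(8.309, -0.951)
(6.146, 5.706)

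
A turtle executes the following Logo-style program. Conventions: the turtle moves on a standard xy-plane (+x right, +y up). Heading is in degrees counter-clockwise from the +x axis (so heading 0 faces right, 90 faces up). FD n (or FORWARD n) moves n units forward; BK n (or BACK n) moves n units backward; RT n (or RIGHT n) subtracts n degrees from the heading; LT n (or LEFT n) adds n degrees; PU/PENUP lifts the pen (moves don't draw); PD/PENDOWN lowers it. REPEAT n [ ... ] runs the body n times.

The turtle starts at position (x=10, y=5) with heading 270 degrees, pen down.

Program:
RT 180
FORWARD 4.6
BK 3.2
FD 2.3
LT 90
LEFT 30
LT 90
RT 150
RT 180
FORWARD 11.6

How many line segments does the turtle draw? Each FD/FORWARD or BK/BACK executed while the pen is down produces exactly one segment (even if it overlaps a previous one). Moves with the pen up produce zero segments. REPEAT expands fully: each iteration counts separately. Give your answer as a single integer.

Executing turtle program step by step:
Start: pos=(10,5), heading=270, pen down
RT 180: heading 270 -> 90
FD 4.6: (10,5) -> (10,9.6) [heading=90, draw]
BK 3.2: (10,9.6) -> (10,6.4) [heading=90, draw]
FD 2.3: (10,6.4) -> (10,8.7) [heading=90, draw]
LT 90: heading 90 -> 180
LT 30: heading 180 -> 210
LT 90: heading 210 -> 300
RT 150: heading 300 -> 150
RT 180: heading 150 -> 330
FD 11.6: (10,8.7) -> (20.046,2.9) [heading=330, draw]
Final: pos=(20.046,2.9), heading=330, 4 segment(s) drawn
Segments drawn: 4

Answer: 4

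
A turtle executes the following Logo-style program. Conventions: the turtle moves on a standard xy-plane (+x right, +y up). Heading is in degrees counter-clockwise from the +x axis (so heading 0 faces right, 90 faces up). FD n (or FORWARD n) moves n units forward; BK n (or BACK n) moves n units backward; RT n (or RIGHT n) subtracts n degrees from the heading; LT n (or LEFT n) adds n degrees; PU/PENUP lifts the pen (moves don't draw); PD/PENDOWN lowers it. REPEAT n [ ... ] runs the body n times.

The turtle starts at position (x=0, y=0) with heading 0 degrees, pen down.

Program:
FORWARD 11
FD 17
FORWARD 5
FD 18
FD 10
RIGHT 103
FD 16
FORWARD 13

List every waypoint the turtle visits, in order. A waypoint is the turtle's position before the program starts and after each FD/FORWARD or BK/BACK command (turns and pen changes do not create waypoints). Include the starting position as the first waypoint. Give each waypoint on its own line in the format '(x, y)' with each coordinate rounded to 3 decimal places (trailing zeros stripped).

Executing turtle program step by step:
Start: pos=(0,0), heading=0, pen down
FD 11: (0,0) -> (11,0) [heading=0, draw]
FD 17: (11,0) -> (28,0) [heading=0, draw]
FD 5: (28,0) -> (33,0) [heading=0, draw]
FD 18: (33,0) -> (51,0) [heading=0, draw]
FD 10: (51,0) -> (61,0) [heading=0, draw]
RT 103: heading 0 -> 257
FD 16: (61,0) -> (57.401,-15.59) [heading=257, draw]
FD 13: (57.401,-15.59) -> (54.476,-28.257) [heading=257, draw]
Final: pos=(54.476,-28.257), heading=257, 7 segment(s) drawn
Waypoints (8 total):
(0, 0)
(11, 0)
(28, 0)
(33, 0)
(51, 0)
(61, 0)
(57.401, -15.59)
(54.476, -28.257)

Answer: (0, 0)
(11, 0)
(28, 0)
(33, 0)
(51, 0)
(61, 0)
(57.401, -15.59)
(54.476, -28.257)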